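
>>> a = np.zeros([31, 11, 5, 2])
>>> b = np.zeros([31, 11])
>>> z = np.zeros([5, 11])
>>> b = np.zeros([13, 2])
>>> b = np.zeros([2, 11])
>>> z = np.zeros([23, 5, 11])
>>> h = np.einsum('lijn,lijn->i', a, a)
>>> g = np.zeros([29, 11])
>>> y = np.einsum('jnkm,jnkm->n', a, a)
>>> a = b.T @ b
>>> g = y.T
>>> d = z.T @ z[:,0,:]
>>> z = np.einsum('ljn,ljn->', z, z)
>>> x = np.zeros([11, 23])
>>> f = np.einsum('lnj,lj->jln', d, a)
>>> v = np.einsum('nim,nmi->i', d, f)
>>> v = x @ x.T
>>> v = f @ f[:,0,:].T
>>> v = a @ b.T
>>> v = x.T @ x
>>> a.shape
(11, 11)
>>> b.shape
(2, 11)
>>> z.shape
()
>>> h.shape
(11,)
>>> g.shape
(11,)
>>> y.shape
(11,)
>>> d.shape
(11, 5, 11)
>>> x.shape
(11, 23)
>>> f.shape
(11, 11, 5)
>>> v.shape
(23, 23)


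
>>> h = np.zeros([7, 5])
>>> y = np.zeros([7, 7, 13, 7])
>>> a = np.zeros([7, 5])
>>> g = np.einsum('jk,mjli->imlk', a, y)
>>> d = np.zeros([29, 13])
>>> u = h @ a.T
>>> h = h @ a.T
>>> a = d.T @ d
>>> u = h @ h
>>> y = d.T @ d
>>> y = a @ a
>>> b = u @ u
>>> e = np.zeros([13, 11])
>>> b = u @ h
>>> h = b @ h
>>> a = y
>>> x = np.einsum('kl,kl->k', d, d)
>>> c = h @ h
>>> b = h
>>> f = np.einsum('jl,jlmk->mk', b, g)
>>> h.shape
(7, 7)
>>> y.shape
(13, 13)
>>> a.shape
(13, 13)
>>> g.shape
(7, 7, 13, 5)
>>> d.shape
(29, 13)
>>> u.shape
(7, 7)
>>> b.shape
(7, 7)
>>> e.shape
(13, 11)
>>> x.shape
(29,)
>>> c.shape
(7, 7)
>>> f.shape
(13, 5)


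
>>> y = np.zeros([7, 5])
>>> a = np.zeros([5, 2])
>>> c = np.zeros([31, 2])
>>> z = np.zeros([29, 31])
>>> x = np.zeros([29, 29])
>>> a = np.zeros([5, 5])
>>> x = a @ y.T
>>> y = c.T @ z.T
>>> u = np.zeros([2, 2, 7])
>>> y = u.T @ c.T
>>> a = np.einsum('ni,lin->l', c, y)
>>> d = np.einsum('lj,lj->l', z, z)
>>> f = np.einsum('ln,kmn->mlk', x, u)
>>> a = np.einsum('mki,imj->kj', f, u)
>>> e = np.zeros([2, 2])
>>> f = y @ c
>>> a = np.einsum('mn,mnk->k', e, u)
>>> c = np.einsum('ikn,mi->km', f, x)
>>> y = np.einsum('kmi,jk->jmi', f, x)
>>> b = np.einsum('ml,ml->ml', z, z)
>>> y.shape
(5, 2, 2)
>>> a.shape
(7,)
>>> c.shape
(2, 5)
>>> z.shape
(29, 31)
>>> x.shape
(5, 7)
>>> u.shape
(2, 2, 7)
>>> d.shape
(29,)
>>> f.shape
(7, 2, 2)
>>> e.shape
(2, 2)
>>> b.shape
(29, 31)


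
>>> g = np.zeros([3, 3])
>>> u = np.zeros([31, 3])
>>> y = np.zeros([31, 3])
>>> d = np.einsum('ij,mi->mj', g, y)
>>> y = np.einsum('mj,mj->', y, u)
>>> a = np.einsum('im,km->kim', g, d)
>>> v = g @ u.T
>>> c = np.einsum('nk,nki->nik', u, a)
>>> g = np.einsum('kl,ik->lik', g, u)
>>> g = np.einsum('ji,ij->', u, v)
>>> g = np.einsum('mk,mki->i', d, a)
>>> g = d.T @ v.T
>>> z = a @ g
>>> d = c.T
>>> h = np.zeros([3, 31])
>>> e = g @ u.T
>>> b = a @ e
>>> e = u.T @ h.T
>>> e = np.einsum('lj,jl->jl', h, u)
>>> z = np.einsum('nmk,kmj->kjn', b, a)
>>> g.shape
(3, 3)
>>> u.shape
(31, 3)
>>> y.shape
()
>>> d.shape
(3, 3, 31)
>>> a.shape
(31, 3, 3)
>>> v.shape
(3, 31)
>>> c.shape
(31, 3, 3)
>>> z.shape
(31, 3, 31)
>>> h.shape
(3, 31)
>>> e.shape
(31, 3)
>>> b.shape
(31, 3, 31)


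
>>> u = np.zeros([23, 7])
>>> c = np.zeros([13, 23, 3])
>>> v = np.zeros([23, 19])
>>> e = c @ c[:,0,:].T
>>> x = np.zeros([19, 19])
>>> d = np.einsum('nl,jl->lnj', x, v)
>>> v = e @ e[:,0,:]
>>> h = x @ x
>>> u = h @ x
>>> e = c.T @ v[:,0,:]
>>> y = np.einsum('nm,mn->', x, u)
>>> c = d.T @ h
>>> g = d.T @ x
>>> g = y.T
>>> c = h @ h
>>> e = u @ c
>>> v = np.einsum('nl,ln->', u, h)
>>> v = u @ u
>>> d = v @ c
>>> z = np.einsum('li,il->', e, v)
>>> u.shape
(19, 19)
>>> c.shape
(19, 19)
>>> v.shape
(19, 19)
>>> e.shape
(19, 19)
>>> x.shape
(19, 19)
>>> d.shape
(19, 19)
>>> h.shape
(19, 19)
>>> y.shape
()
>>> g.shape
()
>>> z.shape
()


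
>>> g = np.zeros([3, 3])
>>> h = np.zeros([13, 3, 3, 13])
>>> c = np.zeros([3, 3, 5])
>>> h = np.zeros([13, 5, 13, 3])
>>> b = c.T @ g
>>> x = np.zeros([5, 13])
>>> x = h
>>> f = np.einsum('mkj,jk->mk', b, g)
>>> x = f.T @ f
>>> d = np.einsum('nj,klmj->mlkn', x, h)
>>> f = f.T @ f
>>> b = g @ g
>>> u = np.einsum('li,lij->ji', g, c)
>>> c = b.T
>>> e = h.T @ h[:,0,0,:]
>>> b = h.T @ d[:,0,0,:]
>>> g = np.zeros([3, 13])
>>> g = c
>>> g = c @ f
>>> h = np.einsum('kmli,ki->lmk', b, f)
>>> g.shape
(3, 3)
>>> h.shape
(5, 13, 3)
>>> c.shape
(3, 3)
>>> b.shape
(3, 13, 5, 3)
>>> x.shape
(3, 3)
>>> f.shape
(3, 3)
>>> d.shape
(13, 5, 13, 3)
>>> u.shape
(5, 3)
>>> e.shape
(3, 13, 5, 3)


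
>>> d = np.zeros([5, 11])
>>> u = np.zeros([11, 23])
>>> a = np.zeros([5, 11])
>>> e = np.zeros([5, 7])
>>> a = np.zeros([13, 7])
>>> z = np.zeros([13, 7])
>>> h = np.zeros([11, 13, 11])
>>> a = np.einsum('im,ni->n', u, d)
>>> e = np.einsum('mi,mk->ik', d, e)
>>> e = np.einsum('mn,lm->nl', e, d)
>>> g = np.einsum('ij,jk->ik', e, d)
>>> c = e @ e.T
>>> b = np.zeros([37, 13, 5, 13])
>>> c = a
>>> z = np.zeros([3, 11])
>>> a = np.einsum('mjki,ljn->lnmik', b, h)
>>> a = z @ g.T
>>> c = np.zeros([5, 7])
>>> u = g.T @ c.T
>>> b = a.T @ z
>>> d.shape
(5, 11)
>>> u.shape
(11, 5)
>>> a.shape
(3, 7)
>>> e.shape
(7, 5)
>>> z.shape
(3, 11)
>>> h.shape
(11, 13, 11)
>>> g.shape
(7, 11)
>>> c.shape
(5, 7)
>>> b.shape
(7, 11)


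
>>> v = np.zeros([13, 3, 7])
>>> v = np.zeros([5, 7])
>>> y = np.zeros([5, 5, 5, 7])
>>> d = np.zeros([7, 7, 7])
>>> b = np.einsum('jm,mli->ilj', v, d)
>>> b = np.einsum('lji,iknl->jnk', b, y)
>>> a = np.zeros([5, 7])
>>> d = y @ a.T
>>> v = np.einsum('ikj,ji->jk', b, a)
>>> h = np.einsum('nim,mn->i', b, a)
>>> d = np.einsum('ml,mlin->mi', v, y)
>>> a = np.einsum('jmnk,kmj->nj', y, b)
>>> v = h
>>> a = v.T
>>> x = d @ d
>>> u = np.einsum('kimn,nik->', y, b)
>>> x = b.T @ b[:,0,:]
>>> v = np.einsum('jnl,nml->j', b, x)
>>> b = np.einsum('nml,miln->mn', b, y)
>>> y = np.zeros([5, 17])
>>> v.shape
(7,)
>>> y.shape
(5, 17)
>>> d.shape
(5, 5)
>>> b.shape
(5, 7)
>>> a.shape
(5,)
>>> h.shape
(5,)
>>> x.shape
(5, 5, 5)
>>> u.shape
()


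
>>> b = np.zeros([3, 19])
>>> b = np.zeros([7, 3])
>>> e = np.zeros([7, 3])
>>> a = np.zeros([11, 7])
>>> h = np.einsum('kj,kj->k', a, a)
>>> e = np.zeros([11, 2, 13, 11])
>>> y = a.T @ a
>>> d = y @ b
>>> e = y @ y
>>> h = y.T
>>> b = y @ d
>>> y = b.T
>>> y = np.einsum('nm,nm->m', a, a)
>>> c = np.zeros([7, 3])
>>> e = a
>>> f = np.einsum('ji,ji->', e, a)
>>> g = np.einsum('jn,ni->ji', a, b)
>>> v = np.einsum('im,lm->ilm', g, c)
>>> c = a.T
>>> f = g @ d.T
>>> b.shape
(7, 3)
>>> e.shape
(11, 7)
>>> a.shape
(11, 7)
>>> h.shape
(7, 7)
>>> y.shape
(7,)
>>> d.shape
(7, 3)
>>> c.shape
(7, 11)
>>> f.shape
(11, 7)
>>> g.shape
(11, 3)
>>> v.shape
(11, 7, 3)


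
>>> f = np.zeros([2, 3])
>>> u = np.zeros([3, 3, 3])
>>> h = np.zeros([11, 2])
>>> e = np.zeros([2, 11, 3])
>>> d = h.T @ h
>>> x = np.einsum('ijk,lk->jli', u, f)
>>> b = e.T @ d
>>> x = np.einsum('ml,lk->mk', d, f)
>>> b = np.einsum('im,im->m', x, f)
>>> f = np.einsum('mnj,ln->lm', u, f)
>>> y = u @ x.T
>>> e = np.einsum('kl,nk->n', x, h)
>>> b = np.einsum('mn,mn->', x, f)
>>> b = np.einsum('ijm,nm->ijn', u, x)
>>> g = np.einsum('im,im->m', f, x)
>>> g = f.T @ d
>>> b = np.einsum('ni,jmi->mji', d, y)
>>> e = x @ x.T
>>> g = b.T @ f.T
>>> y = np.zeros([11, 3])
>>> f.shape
(2, 3)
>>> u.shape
(3, 3, 3)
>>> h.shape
(11, 2)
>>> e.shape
(2, 2)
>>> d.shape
(2, 2)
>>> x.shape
(2, 3)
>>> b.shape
(3, 3, 2)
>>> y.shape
(11, 3)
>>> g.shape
(2, 3, 2)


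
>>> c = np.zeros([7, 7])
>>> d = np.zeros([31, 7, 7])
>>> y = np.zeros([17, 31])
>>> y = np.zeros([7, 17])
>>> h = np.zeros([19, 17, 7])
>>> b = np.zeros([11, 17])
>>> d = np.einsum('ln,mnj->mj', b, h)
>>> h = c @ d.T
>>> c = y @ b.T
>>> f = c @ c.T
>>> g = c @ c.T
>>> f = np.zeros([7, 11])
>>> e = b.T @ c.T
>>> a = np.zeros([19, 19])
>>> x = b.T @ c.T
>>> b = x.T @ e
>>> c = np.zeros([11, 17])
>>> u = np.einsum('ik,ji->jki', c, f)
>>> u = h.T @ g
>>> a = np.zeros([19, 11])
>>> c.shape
(11, 17)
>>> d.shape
(19, 7)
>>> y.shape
(7, 17)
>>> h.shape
(7, 19)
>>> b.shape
(7, 7)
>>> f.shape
(7, 11)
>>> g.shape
(7, 7)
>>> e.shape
(17, 7)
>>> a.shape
(19, 11)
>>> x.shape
(17, 7)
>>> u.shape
(19, 7)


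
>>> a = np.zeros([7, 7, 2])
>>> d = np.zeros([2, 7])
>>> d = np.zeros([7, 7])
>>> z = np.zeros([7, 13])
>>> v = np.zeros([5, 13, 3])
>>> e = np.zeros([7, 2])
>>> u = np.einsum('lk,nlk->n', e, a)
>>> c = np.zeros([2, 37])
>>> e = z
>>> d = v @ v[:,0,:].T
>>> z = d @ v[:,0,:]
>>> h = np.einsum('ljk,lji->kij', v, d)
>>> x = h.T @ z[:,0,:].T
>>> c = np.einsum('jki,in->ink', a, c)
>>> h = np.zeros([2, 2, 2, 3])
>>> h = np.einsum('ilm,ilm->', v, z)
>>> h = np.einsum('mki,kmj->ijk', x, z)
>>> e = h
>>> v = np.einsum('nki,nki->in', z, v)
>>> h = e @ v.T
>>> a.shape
(7, 7, 2)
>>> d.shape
(5, 13, 5)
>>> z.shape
(5, 13, 3)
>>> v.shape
(3, 5)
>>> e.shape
(5, 3, 5)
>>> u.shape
(7,)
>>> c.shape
(2, 37, 7)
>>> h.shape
(5, 3, 3)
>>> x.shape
(13, 5, 5)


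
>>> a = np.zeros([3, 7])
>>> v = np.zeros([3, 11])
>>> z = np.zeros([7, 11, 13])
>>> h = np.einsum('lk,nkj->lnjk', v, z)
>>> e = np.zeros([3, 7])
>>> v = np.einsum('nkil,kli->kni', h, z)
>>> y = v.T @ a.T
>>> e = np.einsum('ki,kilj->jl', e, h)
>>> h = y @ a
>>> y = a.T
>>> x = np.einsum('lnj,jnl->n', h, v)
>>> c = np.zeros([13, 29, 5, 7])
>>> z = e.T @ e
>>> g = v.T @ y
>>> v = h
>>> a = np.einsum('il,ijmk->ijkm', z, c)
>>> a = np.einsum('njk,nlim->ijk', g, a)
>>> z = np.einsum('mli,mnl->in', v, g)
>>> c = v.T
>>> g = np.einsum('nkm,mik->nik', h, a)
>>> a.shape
(7, 3, 3)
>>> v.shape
(13, 3, 7)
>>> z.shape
(7, 3)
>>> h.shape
(13, 3, 7)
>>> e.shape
(11, 13)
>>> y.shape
(7, 3)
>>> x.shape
(3,)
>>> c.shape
(7, 3, 13)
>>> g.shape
(13, 3, 3)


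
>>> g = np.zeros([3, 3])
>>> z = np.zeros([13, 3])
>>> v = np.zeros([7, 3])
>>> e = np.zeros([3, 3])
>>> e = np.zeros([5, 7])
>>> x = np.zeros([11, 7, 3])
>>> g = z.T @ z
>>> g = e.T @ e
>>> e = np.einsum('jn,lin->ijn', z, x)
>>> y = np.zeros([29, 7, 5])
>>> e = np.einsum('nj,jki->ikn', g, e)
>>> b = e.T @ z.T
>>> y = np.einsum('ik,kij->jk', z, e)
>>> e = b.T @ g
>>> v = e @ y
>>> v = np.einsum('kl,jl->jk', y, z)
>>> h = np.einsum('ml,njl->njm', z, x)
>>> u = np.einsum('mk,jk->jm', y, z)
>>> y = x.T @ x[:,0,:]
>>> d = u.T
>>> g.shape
(7, 7)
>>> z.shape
(13, 3)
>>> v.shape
(13, 7)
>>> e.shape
(13, 13, 7)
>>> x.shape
(11, 7, 3)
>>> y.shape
(3, 7, 3)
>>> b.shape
(7, 13, 13)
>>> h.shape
(11, 7, 13)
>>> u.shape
(13, 7)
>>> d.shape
(7, 13)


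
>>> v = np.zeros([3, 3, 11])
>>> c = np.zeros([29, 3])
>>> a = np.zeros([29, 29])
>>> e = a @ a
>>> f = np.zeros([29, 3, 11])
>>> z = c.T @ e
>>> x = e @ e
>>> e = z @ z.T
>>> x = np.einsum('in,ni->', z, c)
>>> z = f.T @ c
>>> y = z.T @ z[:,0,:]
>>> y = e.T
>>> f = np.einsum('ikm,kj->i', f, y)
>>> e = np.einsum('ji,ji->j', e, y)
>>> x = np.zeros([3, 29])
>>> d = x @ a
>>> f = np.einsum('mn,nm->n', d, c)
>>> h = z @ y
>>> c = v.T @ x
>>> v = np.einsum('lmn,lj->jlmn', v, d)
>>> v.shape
(29, 3, 3, 11)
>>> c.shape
(11, 3, 29)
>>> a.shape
(29, 29)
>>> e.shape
(3,)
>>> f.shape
(29,)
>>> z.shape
(11, 3, 3)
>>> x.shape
(3, 29)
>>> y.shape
(3, 3)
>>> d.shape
(3, 29)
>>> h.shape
(11, 3, 3)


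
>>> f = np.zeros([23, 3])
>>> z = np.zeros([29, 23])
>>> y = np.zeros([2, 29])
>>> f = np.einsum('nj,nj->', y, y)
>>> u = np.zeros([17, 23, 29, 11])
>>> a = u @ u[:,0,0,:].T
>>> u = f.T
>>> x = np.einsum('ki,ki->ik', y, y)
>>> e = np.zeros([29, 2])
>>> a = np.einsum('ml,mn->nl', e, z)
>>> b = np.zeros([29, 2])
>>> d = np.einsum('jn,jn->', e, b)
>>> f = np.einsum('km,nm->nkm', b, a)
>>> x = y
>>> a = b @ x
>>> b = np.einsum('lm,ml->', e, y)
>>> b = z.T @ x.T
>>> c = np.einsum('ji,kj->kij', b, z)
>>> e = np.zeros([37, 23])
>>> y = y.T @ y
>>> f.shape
(23, 29, 2)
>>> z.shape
(29, 23)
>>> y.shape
(29, 29)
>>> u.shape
()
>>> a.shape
(29, 29)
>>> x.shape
(2, 29)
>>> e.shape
(37, 23)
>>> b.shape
(23, 2)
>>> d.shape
()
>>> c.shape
(29, 2, 23)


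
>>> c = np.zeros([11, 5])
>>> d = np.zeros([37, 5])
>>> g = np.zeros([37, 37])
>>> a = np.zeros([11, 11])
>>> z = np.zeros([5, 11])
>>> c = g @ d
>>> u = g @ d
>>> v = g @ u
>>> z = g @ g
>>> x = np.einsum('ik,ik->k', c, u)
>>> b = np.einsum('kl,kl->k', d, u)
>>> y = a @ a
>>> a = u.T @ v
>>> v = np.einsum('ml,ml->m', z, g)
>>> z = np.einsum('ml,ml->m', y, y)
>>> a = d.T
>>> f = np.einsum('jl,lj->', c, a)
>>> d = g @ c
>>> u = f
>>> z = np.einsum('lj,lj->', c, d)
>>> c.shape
(37, 5)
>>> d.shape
(37, 5)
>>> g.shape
(37, 37)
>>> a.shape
(5, 37)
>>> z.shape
()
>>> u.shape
()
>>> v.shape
(37,)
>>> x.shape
(5,)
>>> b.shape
(37,)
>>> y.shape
(11, 11)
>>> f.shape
()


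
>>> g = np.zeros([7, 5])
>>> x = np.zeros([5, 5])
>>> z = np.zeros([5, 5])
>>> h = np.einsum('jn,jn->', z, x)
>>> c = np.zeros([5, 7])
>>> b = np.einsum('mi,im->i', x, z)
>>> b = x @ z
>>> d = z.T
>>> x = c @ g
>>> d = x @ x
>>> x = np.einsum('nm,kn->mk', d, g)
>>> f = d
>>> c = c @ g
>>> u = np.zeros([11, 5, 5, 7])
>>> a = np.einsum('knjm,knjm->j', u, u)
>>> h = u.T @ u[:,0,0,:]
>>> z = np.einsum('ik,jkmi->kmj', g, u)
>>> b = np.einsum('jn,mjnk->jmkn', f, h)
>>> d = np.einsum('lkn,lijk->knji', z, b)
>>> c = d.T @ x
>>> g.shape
(7, 5)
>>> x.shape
(5, 7)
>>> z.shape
(5, 5, 11)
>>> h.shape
(7, 5, 5, 7)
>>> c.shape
(7, 7, 11, 7)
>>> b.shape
(5, 7, 7, 5)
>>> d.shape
(5, 11, 7, 7)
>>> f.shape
(5, 5)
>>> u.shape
(11, 5, 5, 7)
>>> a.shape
(5,)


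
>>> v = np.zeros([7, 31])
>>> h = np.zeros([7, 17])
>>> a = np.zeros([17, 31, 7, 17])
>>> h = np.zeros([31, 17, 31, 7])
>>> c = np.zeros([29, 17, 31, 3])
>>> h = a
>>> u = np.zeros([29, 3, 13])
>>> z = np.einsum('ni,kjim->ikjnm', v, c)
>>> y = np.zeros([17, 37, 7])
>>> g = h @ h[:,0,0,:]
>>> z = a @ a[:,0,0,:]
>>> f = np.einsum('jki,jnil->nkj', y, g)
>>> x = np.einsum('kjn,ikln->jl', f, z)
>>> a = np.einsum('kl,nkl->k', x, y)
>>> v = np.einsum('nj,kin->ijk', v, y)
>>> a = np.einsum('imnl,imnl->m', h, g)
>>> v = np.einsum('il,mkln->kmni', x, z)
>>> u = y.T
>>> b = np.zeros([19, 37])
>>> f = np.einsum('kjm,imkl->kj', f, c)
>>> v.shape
(31, 17, 17, 37)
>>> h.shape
(17, 31, 7, 17)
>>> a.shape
(31,)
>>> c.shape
(29, 17, 31, 3)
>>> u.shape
(7, 37, 17)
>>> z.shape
(17, 31, 7, 17)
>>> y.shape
(17, 37, 7)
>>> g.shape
(17, 31, 7, 17)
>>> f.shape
(31, 37)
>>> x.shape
(37, 7)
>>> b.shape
(19, 37)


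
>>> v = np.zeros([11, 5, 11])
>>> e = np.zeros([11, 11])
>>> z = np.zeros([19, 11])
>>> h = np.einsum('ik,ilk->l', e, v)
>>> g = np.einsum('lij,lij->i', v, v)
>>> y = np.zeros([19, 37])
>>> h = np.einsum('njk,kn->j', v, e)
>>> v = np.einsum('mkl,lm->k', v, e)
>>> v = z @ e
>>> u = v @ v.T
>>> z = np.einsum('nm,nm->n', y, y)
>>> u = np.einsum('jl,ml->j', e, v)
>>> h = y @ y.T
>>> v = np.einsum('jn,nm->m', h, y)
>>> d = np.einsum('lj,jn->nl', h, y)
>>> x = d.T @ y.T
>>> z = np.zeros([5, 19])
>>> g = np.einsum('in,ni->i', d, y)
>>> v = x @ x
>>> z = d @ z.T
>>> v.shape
(19, 19)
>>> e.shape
(11, 11)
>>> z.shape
(37, 5)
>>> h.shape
(19, 19)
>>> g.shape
(37,)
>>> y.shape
(19, 37)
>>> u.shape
(11,)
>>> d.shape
(37, 19)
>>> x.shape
(19, 19)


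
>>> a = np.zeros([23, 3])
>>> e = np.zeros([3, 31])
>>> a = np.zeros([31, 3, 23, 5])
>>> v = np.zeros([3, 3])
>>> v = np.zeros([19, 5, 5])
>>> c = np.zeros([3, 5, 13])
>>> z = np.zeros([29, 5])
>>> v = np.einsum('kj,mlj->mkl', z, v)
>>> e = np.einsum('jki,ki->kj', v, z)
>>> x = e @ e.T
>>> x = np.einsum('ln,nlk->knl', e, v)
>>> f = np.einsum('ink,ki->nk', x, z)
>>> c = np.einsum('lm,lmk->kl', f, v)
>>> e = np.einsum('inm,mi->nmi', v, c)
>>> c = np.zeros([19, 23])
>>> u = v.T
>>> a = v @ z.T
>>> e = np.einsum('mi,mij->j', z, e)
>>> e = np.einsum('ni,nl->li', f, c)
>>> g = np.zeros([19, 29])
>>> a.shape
(19, 29, 29)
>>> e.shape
(23, 29)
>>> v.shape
(19, 29, 5)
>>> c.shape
(19, 23)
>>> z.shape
(29, 5)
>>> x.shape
(5, 19, 29)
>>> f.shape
(19, 29)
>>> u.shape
(5, 29, 19)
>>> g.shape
(19, 29)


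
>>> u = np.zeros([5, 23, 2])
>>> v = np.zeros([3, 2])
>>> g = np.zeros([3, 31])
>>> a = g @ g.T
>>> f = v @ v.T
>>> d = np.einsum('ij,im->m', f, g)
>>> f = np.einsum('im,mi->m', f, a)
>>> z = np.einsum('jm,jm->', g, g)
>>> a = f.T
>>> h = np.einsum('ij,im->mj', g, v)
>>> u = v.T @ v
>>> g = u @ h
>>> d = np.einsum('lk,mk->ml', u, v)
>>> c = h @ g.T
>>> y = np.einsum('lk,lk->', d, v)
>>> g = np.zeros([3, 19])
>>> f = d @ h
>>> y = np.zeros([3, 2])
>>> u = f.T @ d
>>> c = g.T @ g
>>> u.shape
(31, 2)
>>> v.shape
(3, 2)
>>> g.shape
(3, 19)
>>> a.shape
(3,)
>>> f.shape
(3, 31)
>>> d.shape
(3, 2)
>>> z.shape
()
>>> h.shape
(2, 31)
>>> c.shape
(19, 19)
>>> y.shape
(3, 2)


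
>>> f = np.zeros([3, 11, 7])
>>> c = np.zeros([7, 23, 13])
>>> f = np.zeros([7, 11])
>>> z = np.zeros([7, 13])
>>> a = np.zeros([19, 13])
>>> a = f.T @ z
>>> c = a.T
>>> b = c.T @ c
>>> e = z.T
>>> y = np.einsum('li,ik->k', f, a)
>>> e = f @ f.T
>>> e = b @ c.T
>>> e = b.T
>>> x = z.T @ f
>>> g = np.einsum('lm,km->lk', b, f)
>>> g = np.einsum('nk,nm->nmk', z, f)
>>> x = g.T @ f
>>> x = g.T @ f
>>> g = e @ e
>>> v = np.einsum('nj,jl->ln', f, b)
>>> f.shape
(7, 11)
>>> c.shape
(13, 11)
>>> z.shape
(7, 13)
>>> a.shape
(11, 13)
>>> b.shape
(11, 11)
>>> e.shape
(11, 11)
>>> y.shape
(13,)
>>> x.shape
(13, 11, 11)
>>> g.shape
(11, 11)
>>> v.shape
(11, 7)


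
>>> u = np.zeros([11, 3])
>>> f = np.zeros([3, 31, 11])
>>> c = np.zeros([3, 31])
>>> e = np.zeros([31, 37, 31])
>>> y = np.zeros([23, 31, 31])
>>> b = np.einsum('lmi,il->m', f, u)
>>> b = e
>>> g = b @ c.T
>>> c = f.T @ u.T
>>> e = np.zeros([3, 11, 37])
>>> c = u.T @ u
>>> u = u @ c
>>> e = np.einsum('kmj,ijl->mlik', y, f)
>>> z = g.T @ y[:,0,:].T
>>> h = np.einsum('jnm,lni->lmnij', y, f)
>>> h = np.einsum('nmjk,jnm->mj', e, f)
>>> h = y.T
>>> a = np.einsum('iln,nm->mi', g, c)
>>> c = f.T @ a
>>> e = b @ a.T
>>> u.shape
(11, 3)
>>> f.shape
(3, 31, 11)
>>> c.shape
(11, 31, 31)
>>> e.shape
(31, 37, 3)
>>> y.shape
(23, 31, 31)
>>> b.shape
(31, 37, 31)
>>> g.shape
(31, 37, 3)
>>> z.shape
(3, 37, 23)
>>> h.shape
(31, 31, 23)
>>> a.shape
(3, 31)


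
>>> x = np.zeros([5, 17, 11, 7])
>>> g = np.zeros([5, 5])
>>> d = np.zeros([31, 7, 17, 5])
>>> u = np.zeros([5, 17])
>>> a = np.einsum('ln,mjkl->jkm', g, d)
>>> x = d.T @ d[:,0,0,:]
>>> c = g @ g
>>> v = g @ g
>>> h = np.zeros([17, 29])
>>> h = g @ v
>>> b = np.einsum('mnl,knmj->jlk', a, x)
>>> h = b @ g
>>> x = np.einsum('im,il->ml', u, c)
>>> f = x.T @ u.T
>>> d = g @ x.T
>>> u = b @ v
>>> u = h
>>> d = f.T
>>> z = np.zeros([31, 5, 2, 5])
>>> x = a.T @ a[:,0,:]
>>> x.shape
(31, 17, 31)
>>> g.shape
(5, 5)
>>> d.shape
(5, 5)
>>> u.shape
(5, 31, 5)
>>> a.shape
(7, 17, 31)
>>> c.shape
(5, 5)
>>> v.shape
(5, 5)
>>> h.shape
(5, 31, 5)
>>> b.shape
(5, 31, 5)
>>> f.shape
(5, 5)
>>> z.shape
(31, 5, 2, 5)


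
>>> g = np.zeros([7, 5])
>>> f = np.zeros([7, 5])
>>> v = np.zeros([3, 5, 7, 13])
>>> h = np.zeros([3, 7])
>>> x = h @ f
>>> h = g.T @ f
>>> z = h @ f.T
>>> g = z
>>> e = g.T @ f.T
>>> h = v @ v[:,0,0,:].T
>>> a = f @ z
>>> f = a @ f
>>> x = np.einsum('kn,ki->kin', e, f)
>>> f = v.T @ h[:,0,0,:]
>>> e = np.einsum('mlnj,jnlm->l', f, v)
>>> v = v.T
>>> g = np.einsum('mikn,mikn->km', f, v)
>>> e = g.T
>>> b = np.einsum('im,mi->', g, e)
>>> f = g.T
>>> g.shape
(5, 13)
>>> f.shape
(13, 5)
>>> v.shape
(13, 7, 5, 3)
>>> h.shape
(3, 5, 7, 3)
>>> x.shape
(7, 5, 7)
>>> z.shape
(5, 7)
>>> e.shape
(13, 5)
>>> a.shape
(7, 7)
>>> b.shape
()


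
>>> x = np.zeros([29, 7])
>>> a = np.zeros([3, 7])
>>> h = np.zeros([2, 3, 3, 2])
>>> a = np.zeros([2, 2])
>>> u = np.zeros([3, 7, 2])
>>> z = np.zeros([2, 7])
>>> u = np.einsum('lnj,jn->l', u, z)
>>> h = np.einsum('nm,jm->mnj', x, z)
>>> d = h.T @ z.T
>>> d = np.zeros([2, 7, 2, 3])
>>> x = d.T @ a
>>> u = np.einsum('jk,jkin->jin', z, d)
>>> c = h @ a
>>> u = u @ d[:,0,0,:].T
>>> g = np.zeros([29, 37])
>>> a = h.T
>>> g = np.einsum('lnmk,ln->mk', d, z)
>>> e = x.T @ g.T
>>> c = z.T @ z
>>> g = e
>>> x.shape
(3, 2, 7, 2)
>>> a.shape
(2, 29, 7)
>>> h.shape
(7, 29, 2)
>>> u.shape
(2, 2, 2)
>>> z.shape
(2, 7)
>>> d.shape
(2, 7, 2, 3)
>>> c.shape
(7, 7)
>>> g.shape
(2, 7, 2, 2)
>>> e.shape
(2, 7, 2, 2)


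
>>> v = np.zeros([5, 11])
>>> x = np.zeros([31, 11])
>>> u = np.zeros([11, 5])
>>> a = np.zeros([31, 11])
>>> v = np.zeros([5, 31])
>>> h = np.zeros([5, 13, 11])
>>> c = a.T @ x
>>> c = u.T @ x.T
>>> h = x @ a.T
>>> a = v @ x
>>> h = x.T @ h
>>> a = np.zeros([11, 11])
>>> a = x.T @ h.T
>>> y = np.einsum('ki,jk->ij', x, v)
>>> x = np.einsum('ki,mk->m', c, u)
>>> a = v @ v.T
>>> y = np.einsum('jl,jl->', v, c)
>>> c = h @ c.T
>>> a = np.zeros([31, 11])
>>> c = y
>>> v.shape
(5, 31)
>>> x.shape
(11,)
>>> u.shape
(11, 5)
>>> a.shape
(31, 11)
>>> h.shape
(11, 31)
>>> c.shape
()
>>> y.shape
()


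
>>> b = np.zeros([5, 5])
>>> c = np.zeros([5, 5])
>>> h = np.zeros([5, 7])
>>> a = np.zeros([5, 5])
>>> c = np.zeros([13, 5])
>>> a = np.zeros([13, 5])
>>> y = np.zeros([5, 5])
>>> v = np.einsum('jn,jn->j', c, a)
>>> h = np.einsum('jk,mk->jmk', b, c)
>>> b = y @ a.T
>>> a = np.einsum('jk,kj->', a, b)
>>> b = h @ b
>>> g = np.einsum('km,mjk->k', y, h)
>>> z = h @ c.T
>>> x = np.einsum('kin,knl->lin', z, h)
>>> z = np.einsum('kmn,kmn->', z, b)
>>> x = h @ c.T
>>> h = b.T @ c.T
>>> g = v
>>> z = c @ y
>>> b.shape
(5, 13, 13)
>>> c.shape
(13, 5)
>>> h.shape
(13, 13, 13)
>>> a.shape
()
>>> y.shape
(5, 5)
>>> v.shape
(13,)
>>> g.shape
(13,)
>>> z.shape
(13, 5)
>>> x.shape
(5, 13, 13)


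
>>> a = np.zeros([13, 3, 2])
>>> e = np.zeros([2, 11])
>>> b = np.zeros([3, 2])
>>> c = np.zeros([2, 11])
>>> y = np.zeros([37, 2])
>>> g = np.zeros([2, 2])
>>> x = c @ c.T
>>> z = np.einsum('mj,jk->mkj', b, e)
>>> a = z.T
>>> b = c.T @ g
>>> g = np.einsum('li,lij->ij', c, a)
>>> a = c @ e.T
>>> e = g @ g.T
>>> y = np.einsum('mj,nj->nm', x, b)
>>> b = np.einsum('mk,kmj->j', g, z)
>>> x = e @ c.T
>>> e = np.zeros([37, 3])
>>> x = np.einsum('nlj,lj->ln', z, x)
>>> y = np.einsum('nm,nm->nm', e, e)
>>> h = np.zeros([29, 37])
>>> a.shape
(2, 2)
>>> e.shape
(37, 3)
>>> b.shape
(2,)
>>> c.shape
(2, 11)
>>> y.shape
(37, 3)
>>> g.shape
(11, 3)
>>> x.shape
(11, 3)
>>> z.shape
(3, 11, 2)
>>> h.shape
(29, 37)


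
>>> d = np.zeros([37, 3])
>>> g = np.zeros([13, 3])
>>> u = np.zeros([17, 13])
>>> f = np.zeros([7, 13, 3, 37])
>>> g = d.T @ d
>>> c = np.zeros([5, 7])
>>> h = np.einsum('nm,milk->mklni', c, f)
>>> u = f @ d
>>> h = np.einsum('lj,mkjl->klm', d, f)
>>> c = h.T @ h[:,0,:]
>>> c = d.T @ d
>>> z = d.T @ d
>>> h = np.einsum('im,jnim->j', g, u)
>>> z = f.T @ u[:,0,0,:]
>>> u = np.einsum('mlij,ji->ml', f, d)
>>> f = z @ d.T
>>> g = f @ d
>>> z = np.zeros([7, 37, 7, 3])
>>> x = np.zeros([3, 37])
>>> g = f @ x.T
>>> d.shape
(37, 3)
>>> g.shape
(37, 3, 13, 3)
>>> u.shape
(7, 13)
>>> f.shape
(37, 3, 13, 37)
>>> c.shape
(3, 3)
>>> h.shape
(7,)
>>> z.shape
(7, 37, 7, 3)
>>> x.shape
(3, 37)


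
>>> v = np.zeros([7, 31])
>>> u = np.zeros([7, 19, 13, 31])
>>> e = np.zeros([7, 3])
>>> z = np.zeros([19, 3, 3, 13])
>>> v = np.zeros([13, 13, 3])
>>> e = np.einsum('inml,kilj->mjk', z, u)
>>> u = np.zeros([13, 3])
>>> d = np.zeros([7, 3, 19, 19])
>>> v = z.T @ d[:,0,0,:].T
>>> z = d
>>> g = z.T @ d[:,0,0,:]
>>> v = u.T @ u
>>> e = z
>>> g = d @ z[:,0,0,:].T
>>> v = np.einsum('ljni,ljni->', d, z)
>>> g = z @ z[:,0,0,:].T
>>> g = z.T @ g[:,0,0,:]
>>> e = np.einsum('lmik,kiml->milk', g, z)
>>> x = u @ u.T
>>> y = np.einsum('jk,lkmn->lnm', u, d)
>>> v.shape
()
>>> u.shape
(13, 3)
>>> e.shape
(19, 3, 19, 7)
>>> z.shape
(7, 3, 19, 19)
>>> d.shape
(7, 3, 19, 19)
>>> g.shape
(19, 19, 3, 7)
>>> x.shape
(13, 13)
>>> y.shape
(7, 19, 19)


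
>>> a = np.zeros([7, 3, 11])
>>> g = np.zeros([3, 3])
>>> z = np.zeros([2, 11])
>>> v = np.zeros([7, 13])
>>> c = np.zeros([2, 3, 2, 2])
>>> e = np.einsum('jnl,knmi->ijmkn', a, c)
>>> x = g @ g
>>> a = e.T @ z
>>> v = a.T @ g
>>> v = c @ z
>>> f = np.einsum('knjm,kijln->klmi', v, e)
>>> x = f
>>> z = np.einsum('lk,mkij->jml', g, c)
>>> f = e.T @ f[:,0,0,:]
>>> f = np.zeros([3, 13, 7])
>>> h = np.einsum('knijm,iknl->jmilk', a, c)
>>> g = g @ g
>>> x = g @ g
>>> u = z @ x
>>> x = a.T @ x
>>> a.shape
(3, 2, 2, 7, 11)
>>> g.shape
(3, 3)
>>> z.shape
(2, 2, 3)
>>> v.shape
(2, 3, 2, 11)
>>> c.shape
(2, 3, 2, 2)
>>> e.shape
(2, 7, 2, 2, 3)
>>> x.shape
(11, 7, 2, 2, 3)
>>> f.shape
(3, 13, 7)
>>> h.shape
(7, 11, 2, 2, 3)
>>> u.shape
(2, 2, 3)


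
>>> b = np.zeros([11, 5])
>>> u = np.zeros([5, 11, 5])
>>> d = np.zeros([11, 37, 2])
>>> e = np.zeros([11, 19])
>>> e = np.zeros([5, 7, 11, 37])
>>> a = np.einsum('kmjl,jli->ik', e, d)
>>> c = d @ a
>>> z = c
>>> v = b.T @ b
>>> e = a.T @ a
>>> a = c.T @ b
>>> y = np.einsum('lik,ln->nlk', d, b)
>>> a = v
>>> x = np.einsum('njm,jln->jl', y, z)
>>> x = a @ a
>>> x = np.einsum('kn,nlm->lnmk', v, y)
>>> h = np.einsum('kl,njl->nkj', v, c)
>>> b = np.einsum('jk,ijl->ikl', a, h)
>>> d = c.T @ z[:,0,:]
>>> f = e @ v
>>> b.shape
(11, 5, 37)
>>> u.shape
(5, 11, 5)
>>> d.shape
(5, 37, 5)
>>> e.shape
(5, 5)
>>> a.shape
(5, 5)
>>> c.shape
(11, 37, 5)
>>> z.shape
(11, 37, 5)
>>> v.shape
(5, 5)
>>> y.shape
(5, 11, 2)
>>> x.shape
(11, 5, 2, 5)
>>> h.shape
(11, 5, 37)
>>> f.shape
(5, 5)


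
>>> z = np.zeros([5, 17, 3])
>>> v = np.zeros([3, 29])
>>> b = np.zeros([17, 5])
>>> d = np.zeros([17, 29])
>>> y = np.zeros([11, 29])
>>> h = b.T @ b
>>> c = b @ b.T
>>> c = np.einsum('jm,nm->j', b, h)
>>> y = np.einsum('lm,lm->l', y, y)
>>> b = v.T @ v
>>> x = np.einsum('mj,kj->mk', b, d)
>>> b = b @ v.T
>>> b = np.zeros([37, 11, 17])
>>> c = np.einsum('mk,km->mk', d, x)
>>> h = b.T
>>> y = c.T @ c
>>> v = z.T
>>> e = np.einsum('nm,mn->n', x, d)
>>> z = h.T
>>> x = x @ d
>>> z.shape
(37, 11, 17)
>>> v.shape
(3, 17, 5)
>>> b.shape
(37, 11, 17)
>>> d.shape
(17, 29)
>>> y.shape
(29, 29)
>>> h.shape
(17, 11, 37)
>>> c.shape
(17, 29)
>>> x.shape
(29, 29)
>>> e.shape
(29,)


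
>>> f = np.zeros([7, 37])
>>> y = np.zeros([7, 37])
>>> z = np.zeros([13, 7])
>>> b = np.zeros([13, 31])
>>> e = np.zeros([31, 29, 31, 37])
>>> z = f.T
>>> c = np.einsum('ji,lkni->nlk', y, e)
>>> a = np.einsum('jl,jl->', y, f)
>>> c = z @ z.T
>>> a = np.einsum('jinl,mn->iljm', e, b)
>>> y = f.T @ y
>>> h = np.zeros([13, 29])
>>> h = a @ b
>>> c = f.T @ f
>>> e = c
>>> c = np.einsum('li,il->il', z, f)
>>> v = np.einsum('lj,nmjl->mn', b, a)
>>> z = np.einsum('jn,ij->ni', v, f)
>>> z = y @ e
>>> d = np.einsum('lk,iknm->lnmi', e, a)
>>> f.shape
(7, 37)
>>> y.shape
(37, 37)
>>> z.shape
(37, 37)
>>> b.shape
(13, 31)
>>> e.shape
(37, 37)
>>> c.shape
(7, 37)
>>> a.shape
(29, 37, 31, 13)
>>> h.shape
(29, 37, 31, 31)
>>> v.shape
(37, 29)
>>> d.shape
(37, 31, 13, 29)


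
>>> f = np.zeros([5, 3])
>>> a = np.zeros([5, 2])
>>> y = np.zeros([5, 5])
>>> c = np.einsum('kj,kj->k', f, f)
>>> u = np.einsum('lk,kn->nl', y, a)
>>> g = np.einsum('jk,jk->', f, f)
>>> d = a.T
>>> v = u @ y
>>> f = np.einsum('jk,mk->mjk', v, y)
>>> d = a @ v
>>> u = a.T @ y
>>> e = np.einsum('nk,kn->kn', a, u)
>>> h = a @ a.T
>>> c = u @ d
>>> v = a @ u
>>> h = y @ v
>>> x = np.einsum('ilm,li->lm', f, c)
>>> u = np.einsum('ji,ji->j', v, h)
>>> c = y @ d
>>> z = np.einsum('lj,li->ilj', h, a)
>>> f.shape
(5, 2, 5)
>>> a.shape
(5, 2)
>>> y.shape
(5, 5)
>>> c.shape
(5, 5)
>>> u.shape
(5,)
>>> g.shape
()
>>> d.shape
(5, 5)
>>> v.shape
(5, 5)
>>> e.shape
(2, 5)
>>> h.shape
(5, 5)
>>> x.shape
(2, 5)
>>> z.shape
(2, 5, 5)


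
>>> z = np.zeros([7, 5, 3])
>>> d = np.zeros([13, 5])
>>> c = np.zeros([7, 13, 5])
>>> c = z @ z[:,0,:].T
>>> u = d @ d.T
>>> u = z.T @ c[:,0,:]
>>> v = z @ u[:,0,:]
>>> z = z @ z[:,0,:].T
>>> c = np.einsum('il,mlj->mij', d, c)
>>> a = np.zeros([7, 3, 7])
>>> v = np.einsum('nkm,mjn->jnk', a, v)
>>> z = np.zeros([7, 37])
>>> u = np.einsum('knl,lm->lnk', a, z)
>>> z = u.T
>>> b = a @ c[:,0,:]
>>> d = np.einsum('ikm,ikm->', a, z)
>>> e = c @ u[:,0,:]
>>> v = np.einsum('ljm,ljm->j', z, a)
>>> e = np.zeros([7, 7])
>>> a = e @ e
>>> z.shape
(7, 3, 7)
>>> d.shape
()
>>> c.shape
(7, 13, 7)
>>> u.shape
(7, 3, 7)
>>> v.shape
(3,)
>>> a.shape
(7, 7)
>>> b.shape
(7, 3, 7)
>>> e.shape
(7, 7)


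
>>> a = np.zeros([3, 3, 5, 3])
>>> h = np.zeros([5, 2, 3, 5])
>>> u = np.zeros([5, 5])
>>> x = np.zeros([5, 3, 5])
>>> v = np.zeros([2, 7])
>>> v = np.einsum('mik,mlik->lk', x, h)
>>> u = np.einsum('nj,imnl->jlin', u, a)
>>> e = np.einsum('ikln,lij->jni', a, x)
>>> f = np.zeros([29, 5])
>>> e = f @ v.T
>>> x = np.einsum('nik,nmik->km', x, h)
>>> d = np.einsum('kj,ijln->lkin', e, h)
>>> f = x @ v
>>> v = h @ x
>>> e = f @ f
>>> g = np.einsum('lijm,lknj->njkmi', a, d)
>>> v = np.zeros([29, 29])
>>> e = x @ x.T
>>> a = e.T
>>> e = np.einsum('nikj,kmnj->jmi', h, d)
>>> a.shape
(5, 5)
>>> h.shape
(5, 2, 3, 5)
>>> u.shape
(5, 3, 3, 5)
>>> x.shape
(5, 2)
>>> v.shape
(29, 29)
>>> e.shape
(5, 29, 2)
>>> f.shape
(5, 5)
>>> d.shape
(3, 29, 5, 5)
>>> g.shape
(5, 5, 29, 3, 3)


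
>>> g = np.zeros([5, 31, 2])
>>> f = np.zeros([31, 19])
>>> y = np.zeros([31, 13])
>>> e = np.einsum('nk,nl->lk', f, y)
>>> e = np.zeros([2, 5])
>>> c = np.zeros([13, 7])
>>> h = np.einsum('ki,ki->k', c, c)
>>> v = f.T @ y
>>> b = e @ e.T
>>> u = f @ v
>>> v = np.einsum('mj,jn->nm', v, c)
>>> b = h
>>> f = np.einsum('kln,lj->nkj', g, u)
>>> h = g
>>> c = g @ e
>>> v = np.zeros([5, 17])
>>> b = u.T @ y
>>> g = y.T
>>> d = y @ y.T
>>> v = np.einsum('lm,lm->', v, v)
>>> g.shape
(13, 31)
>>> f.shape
(2, 5, 13)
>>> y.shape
(31, 13)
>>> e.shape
(2, 5)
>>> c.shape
(5, 31, 5)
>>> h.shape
(5, 31, 2)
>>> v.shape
()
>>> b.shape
(13, 13)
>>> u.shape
(31, 13)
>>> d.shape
(31, 31)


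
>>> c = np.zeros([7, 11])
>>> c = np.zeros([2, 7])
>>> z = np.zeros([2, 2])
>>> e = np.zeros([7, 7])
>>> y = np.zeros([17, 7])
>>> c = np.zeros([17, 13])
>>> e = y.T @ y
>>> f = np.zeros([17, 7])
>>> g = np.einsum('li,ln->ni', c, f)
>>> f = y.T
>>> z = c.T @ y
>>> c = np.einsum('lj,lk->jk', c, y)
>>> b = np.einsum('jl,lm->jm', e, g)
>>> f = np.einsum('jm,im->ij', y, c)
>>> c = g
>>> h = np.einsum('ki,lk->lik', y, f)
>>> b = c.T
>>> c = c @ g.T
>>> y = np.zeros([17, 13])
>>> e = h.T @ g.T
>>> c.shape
(7, 7)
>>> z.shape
(13, 7)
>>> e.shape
(17, 7, 7)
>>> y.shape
(17, 13)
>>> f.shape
(13, 17)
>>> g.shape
(7, 13)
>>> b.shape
(13, 7)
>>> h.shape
(13, 7, 17)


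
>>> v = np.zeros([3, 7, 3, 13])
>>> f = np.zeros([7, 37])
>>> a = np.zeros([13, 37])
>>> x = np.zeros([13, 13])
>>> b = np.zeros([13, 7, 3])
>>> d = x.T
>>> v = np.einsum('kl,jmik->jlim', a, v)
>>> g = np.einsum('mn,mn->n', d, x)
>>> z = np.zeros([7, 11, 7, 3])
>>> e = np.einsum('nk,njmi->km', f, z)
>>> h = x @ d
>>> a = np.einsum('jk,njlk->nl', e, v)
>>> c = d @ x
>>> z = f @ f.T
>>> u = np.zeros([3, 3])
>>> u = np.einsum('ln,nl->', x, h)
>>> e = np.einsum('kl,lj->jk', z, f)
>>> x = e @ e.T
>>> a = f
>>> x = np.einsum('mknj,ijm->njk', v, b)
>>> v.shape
(3, 37, 3, 7)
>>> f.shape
(7, 37)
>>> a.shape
(7, 37)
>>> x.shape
(3, 7, 37)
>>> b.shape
(13, 7, 3)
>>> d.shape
(13, 13)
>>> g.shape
(13,)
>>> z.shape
(7, 7)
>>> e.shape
(37, 7)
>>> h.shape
(13, 13)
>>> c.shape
(13, 13)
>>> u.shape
()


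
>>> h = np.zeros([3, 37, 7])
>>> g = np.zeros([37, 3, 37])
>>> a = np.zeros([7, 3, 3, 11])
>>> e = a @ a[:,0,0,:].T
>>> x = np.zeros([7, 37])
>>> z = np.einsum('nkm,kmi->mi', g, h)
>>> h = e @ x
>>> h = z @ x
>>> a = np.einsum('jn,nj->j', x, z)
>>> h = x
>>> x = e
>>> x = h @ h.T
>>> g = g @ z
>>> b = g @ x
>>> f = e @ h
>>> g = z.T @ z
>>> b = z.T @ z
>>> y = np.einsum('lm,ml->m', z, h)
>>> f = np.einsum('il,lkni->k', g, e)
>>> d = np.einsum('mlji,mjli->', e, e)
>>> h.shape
(7, 37)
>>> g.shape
(7, 7)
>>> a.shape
(7,)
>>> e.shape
(7, 3, 3, 7)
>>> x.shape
(7, 7)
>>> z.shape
(37, 7)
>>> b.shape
(7, 7)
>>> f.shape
(3,)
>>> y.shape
(7,)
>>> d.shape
()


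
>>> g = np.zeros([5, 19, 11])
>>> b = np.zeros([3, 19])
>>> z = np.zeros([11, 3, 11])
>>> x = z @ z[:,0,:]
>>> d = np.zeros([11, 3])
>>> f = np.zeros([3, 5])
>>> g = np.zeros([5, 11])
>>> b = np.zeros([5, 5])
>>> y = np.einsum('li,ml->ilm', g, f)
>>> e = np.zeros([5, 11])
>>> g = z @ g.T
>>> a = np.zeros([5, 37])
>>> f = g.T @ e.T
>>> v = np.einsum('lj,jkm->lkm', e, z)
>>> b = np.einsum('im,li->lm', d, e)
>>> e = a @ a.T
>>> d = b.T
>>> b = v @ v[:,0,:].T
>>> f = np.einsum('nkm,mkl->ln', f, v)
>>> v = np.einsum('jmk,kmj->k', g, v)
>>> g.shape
(11, 3, 5)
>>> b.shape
(5, 3, 5)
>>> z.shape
(11, 3, 11)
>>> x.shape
(11, 3, 11)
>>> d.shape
(3, 5)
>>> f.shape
(11, 5)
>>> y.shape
(11, 5, 3)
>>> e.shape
(5, 5)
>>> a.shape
(5, 37)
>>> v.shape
(5,)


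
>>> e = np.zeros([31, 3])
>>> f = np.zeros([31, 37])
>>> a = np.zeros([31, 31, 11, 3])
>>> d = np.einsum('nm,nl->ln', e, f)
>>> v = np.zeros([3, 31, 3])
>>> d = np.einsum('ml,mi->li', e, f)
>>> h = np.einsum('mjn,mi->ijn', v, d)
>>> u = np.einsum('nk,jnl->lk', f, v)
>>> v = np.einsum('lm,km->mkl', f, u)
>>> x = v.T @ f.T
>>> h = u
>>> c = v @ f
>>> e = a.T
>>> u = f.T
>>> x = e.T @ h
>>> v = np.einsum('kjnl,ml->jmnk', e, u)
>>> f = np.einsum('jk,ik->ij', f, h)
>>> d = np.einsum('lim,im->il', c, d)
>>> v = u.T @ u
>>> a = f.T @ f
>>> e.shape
(3, 11, 31, 31)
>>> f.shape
(3, 31)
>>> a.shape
(31, 31)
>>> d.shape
(3, 37)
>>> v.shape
(31, 31)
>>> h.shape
(3, 37)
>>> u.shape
(37, 31)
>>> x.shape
(31, 31, 11, 37)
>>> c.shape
(37, 3, 37)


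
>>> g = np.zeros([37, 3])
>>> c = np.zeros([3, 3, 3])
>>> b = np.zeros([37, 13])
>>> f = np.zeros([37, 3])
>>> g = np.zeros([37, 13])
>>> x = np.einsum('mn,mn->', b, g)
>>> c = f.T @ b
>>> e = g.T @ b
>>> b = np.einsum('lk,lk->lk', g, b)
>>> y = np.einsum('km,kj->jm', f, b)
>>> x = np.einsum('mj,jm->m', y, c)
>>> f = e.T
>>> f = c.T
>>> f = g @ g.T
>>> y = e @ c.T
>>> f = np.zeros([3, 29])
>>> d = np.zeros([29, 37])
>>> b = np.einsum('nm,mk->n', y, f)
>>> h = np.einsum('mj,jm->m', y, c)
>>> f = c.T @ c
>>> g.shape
(37, 13)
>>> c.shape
(3, 13)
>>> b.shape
(13,)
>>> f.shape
(13, 13)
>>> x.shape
(13,)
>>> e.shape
(13, 13)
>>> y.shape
(13, 3)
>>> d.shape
(29, 37)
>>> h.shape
(13,)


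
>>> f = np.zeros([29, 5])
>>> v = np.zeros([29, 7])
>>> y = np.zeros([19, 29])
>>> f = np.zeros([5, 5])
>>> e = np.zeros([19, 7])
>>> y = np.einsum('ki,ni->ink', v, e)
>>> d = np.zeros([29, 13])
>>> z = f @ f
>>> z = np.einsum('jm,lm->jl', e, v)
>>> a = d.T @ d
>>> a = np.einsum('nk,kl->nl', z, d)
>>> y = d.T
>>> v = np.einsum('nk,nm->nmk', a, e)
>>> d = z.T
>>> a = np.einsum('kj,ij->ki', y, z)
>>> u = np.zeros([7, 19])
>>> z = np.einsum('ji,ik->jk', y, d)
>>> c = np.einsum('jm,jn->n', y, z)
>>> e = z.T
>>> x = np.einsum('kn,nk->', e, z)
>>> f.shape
(5, 5)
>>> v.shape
(19, 7, 13)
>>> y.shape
(13, 29)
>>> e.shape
(19, 13)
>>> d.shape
(29, 19)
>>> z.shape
(13, 19)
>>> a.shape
(13, 19)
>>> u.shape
(7, 19)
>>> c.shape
(19,)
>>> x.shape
()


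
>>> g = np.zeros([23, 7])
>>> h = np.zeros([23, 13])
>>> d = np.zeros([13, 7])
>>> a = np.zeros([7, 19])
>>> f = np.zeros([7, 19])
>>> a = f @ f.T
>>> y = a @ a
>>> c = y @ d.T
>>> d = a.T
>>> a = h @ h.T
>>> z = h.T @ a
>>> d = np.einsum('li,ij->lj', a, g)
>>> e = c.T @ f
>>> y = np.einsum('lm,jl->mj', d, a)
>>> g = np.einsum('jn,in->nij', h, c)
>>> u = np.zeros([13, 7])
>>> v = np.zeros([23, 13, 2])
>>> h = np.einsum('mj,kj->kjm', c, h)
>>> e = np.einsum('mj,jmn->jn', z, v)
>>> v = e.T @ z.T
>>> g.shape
(13, 7, 23)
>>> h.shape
(23, 13, 7)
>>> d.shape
(23, 7)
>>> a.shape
(23, 23)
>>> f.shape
(7, 19)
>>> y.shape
(7, 23)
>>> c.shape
(7, 13)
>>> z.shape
(13, 23)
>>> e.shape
(23, 2)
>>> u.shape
(13, 7)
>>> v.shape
(2, 13)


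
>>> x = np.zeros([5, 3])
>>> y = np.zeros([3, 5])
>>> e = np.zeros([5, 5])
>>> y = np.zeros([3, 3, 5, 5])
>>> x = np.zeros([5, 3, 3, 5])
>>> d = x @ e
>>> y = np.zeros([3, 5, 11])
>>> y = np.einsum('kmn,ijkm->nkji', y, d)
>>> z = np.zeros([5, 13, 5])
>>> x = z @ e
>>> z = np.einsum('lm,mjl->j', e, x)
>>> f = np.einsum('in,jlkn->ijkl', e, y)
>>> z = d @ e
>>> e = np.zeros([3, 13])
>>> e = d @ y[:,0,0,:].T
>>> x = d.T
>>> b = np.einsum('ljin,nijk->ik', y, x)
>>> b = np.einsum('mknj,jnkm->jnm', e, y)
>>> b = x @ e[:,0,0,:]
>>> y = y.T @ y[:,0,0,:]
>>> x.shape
(5, 3, 3, 5)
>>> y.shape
(5, 3, 3, 5)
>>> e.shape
(5, 3, 3, 11)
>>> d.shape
(5, 3, 3, 5)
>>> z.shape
(5, 3, 3, 5)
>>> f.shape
(5, 11, 3, 3)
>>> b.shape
(5, 3, 3, 11)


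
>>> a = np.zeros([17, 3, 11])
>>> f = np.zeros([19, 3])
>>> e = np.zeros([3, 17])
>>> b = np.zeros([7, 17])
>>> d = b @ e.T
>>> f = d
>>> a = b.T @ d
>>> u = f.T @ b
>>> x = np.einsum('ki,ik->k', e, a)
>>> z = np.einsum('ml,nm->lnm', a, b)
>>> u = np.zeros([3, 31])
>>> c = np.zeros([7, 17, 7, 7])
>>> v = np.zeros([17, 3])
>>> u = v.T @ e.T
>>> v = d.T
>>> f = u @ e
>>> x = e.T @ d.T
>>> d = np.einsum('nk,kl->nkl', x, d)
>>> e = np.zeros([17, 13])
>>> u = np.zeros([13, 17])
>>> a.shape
(17, 3)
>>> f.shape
(3, 17)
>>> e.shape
(17, 13)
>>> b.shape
(7, 17)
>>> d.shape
(17, 7, 3)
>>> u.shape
(13, 17)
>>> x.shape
(17, 7)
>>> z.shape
(3, 7, 17)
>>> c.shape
(7, 17, 7, 7)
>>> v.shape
(3, 7)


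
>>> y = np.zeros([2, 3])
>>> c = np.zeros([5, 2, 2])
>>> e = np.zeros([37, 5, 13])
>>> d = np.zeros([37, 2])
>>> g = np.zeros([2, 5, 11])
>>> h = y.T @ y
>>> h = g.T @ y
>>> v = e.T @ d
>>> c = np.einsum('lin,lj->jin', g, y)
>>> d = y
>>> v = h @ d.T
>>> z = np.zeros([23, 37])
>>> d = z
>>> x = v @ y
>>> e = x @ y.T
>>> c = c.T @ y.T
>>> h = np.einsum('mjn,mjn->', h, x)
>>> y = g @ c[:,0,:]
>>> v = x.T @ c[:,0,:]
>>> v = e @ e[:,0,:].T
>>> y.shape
(2, 5, 2)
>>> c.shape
(11, 5, 2)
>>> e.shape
(11, 5, 2)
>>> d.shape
(23, 37)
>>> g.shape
(2, 5, 11)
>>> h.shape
()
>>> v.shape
(11, 5, 11)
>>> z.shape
(23, 37)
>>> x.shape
(11, 5, 3)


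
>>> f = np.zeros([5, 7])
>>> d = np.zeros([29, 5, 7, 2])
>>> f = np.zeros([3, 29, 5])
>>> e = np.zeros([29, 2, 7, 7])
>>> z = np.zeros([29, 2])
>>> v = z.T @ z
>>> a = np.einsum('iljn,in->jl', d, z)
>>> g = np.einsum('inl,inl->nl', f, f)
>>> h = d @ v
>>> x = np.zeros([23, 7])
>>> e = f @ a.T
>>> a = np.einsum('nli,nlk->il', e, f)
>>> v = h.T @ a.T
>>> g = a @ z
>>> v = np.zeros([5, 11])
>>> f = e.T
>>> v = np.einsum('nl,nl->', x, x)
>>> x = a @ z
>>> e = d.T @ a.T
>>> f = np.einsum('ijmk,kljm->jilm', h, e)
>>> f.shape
(5, 29, 7, 7)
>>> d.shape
(29, 5, 7, 2)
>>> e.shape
(2, 7, 5, 7)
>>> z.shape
(29, 2)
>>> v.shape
()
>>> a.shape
(7, 29)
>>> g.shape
(7, 2)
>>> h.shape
(29, 5, 7, 2)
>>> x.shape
(7, 2)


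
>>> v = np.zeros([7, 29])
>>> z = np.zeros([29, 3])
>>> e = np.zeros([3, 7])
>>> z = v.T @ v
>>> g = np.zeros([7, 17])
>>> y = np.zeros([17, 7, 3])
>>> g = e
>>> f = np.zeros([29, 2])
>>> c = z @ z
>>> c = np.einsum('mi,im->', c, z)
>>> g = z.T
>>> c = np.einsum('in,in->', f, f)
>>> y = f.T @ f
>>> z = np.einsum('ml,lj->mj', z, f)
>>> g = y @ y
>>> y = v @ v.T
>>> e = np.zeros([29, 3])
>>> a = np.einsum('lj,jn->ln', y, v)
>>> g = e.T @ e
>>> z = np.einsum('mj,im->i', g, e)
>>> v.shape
(7, 29)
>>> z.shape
(29,)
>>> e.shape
(29, 3)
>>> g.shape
(3, 3)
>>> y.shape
(7, 7)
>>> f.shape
(29, 2)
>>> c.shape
()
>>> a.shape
(7, 29)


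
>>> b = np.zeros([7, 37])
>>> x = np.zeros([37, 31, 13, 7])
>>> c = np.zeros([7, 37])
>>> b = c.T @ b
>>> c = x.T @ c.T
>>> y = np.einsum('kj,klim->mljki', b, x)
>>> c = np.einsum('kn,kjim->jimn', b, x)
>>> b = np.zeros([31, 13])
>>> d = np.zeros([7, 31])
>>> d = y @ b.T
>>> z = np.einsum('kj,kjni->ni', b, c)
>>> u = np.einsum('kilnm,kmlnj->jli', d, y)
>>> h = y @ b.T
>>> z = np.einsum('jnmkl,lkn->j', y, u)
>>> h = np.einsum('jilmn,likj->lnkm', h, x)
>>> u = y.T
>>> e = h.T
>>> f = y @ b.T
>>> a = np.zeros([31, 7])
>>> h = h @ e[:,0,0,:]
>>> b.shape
(31, 13)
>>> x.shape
(37, 31, 13, 7)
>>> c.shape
(31, 13, 7, 37)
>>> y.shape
(7, 31, 37, 37, 13)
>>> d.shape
(7, 31, 37, 37, 31)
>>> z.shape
(7,)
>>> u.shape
(13, 37, 37, 31, 7)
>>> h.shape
(37, 31, 13, 37)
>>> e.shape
(37, 13, 31, 37)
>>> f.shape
(7, 31, 37, 37, 31)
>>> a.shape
(31, 7)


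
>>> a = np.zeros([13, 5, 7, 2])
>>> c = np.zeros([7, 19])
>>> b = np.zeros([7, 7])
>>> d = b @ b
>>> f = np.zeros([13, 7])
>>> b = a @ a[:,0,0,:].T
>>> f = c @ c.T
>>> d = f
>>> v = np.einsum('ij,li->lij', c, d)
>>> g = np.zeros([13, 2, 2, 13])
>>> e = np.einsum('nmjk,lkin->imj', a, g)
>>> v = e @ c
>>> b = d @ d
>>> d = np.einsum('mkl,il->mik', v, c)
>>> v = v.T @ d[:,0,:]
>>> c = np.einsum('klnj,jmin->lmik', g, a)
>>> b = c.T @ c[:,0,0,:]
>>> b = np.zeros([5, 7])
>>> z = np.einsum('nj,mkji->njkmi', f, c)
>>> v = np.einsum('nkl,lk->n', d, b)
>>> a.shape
(13, 5, 7, 2)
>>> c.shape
(2, 5, 7, 13)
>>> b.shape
(5, 7)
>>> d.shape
(2, 7, 5)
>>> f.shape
(7, 7)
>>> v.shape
(2,)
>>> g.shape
(13, 2, 2, 13)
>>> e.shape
(2, 5, 7)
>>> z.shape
(7, 7, 5, 2, 13)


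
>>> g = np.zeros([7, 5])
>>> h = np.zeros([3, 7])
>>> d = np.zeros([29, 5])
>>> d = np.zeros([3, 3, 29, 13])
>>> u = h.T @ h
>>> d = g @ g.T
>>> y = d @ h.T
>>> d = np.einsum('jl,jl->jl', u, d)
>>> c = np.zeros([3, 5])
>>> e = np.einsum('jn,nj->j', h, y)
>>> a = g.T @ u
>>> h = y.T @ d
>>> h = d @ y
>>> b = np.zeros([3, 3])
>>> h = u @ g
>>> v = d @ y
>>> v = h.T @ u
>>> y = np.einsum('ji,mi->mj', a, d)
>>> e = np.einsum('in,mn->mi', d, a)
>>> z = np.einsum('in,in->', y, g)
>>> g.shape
(7, 5)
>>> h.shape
(7, 5)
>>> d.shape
(7, 7)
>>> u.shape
(7, 7)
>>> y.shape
(7, 5)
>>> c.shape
(3, 5)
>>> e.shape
(5, 7)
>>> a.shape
(5, 7)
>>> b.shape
(3, 3)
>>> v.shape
(5, 7)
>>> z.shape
()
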